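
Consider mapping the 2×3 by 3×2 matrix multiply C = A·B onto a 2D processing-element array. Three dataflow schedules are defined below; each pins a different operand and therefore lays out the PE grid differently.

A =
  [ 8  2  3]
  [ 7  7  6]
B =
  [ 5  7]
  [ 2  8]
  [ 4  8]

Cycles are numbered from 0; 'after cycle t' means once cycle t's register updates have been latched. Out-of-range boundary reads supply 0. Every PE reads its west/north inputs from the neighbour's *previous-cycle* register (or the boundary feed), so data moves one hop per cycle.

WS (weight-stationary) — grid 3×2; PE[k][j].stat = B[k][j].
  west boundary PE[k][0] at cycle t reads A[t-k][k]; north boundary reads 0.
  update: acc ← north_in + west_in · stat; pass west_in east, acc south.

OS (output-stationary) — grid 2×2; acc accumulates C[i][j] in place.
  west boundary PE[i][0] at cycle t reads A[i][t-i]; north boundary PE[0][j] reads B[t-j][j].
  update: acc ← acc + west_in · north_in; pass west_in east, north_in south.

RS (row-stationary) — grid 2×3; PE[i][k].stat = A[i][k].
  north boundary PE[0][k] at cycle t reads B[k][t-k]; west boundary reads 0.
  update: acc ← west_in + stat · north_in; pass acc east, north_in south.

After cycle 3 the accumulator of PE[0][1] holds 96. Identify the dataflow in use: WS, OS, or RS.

dataflow = OS

WS (3×2 grid), PE[0][1]:
  c0 r0c1: 0 / 0 / 0
  c1 r0c1: 56 / 8 / 56
  c2 r0c1: 49 / 7 / 49
  c3 r0c1: 0 / 0 / 0
OS (2×2 grid), PE[0][1]:
  c0 r0c1: 0 / 0 / 0
  c1 r0c1: 56 / 8 / 7
  c2 r0c1: 72 / 2 / 8
  c3 r0c1: 96 / 3 / 8
RS (2×3 grid), PE[0][1]:
  c0 r0c1: 0 / 0 / 0
  c1 r0c1: 44 / 44 / 2
  c2 r0c1: 72 / 72 / 8
  c3 r0c1: 0 / 0 / 0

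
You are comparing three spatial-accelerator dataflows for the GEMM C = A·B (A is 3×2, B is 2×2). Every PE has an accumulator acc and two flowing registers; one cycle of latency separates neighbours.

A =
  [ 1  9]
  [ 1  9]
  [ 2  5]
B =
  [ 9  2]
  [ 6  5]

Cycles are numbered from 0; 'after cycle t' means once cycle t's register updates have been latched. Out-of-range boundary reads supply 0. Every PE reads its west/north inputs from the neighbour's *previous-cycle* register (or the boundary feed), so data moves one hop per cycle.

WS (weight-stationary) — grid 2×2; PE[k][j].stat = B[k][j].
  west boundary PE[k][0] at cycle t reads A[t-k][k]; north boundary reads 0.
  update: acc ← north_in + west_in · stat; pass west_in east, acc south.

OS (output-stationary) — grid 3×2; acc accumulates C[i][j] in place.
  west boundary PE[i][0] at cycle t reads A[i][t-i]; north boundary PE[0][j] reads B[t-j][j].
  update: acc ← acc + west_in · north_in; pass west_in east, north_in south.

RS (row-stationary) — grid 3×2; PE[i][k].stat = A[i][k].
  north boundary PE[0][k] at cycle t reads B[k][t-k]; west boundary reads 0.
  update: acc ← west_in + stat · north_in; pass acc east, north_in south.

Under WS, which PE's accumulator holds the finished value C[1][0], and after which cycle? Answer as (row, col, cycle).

WS — PE[1][0] is where C[1][0] collects:
  [0] (1,0) acc=0 (h:0 v:0)
  [1] (1,0) acc=63 (h:9 v:63)
  [2] (1,0) acc=63 (h:9 v:63)

(row, col, cycle) = (1, 0, 2)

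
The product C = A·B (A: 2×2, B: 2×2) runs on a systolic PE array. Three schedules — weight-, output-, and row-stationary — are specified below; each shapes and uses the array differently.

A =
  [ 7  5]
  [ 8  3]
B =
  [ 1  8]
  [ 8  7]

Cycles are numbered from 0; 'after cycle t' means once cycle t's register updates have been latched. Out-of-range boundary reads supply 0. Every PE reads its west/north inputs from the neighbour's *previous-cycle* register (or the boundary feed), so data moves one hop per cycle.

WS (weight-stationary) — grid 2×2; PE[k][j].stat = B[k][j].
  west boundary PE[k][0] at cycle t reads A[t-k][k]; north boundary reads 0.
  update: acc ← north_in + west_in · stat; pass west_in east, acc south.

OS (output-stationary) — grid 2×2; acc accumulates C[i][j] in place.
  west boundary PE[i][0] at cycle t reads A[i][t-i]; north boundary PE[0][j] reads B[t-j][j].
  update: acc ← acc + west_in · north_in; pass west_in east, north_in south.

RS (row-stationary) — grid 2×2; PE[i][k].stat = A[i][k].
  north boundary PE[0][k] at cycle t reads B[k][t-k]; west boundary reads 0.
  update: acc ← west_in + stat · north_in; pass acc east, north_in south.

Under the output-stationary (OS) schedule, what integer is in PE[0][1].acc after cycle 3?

OS 2×2: PE[0][1] cycle-by-cycle (with neighbour feeds):
  after 0 — PE[0][0] acc=7, pass-E 7, pass-S 1
  after 0 — PE[0][1] acc=0, pass-E 0, pass-S 0
  after 1 — PE[0][0] acc=47, pass-E 5, pass-S 8
  after 1 — PE[0][1] acc=56, pass-E 7, pass-S 8
  after 2 — PE[0][0] acc=47, pass-E 0, pass-S 0
  after 2 — PE[0][1] acc=91, pass-E 5, pass-S 7
  after 3 — PE[0][0] acc=47, pass-E 0, pass-S 0
  after 3 — PE[0][1] acc=91, pass-E 0, pass-S 0

PE[0][1].acc = 91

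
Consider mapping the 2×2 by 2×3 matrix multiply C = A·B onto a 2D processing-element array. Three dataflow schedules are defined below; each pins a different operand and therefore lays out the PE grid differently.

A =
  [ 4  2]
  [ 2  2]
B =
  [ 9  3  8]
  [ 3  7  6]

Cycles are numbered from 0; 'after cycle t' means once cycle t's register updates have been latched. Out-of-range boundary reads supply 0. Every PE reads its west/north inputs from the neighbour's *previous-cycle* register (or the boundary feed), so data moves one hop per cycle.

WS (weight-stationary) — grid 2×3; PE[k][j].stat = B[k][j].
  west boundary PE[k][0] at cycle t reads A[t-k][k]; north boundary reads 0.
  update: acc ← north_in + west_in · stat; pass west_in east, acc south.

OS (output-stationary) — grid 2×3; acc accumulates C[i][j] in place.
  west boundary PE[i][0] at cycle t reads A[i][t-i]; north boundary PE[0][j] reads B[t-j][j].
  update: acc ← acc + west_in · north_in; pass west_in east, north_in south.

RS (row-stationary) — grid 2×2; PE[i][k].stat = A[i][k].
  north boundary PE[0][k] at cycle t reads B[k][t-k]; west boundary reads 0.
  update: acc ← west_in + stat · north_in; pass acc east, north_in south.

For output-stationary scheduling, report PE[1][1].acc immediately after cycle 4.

PE[1][1].acc = 20

OS on a 2×3 grid — tracing PE[1][1] and its feeders:
  @0  [0,1]  acc 0  |  →0  ↓0
  @0  [1,0]  acc 0  |  →0  ↓0
  @0  [1,1]  acc 0  |  →0  ↓0
  @1  [0,1]  acc 12  |  →4  ↓3
  @1  [1,0]  acc 18  |  →2  ↓9
  @1  [1,1]  acc 0  |  →0  ↓0
  @2  [0,1]  acc 26  |  →2  ↓7
  @2  [1,0]  acc 24  |  →2  ↓3
  @2  [1,1]  acc 6  |  →2  ↓3
  @3  [0,1]  acc 26  |  →0  ↓0
  @3  [1,0]  acc 24  |  →0  ↓0
  @3  [1,1]  acc 20  |  →2  ↓7
  @4  [0,1]  acc 26  |  →0  ↓0
  @4  [1,0]  acc 24  |  →0  ↓0
  @4  [1,1]  acc 20  |  →0  ↓0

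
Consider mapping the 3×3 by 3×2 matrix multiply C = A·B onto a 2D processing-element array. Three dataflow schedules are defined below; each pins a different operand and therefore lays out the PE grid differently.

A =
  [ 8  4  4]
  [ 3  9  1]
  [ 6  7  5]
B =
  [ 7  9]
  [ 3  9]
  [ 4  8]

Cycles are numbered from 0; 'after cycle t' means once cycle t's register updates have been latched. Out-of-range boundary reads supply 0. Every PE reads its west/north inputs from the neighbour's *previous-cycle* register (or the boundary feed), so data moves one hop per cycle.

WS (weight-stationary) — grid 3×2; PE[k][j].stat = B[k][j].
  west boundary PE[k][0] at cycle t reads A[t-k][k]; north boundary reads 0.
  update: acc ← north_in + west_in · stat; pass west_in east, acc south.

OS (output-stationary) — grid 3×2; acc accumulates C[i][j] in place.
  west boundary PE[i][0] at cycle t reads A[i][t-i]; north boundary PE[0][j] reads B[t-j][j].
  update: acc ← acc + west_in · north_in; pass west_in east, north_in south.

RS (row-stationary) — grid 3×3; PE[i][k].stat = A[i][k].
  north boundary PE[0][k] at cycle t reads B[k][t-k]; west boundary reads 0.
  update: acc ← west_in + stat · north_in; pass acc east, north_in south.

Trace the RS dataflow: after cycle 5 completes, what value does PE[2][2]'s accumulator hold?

PE[2][2].acc = 157

RS (3×3). Following PE[2][2] plus its west/north inputs:
  0: (1,2).acc=0  regs=<0,0>
  0: (2,1).acc=0  regs=<0,0>
  0: (2,2).acc=0  regs=<0,0>
  1: (1,2).acc=0  regs=<0,0>
  1: (2,1).acc=0  regs=<0,0>
  1: (2,2).acc=0  regs=<0,0>
  2: (1,2).acc=0  regs=<0,0>
  2: (2,1).acc=0  regs=<0,0>
  2: (2,2).acc=0  regs=<0,0>
  3: (1,2).acc=52  regs=<52,4>
  3: (2,1).acc=63  regs=<63,3>
  3: (2,2).acc=0  regs=<0,0>
  4: (1,2).acc=116  regs=<116,8>
  4: (2,1).acc=117  regs=<117,9>
  4: (2,2).acc=83  regs=<83,4>
  5: (1,2).acc=0  regs=<0,0>
  5: (2,1).acc=0  regs=<0,0>
  5: (2,2).acc=157  regs=<157,8>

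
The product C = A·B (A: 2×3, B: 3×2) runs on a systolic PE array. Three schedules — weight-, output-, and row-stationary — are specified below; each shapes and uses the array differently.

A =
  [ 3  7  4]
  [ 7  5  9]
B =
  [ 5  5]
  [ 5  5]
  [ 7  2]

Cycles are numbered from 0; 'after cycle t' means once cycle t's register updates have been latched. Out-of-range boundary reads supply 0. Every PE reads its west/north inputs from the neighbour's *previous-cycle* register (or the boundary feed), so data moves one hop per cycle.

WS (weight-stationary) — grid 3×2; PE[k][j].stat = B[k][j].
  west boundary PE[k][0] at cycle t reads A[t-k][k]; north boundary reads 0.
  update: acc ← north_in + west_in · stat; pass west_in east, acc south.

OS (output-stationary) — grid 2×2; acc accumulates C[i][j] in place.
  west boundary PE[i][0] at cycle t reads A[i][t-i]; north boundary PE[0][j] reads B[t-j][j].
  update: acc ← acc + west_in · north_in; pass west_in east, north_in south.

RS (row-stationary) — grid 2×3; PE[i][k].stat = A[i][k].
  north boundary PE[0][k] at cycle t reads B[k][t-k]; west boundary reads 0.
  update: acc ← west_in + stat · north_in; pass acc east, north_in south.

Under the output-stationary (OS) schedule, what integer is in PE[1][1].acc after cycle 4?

OS on a 2×2 grid — tracing PE[1][1] and its feeders:
  0: (0,1).acc=0  regs=<0,0>
  0: (1,0).acc=0  regs=<0,0>
  0: (1,1).acc=0  regs=<0,0>
  1: (0,1).acc=15  regs=<3,5>
  1: (1,0).acc=35  regs=<7,5>
  1: (1,1).acc=0  regs=<0,0>
  2: (0,1).acc=50  regs=<7,5>
  2: (1,0).acc=60  regs=<5,5>
  2: (1,1).acc=35  regs=<7,5>
  3: (0,1).acc=58  regs=<4,2>
  3: (1,0).acc=123  regs=<9,7>
  3: (1,1).acc=60  regs=<5,5>
  4: (0,1).acc=58  regs=<0,0>
  4: (1,0).acc=123  regs=<0,0>
  4: (1,1).acc=78  regs=<9,2>

PE[1][1].acc = 78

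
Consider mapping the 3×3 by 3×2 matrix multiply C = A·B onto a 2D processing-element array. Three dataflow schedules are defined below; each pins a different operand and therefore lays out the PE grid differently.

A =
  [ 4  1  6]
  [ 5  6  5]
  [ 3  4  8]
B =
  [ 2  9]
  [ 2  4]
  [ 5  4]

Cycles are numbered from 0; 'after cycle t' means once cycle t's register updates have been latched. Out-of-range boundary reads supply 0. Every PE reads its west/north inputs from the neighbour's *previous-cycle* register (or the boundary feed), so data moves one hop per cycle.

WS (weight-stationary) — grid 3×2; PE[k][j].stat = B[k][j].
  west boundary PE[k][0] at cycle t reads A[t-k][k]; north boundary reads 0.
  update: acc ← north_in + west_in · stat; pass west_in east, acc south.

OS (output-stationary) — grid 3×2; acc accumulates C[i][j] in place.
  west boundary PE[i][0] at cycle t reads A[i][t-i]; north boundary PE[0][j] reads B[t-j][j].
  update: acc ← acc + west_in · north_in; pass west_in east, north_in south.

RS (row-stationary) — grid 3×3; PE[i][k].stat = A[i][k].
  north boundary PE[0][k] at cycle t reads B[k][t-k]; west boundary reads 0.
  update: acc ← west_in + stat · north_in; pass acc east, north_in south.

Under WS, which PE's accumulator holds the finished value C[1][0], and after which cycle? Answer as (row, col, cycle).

(row, col, cycle) = (2, 0, 3)

WS: C[1][0] accumulates in PE[2][0]:
  c0 r2c0: 0 / 0 / 0
  c1 r2c0: 0 / 0 / 0
  c2 r2c0: 40 / 6 / 40
  c3 r2c0: 47 / 5 / 47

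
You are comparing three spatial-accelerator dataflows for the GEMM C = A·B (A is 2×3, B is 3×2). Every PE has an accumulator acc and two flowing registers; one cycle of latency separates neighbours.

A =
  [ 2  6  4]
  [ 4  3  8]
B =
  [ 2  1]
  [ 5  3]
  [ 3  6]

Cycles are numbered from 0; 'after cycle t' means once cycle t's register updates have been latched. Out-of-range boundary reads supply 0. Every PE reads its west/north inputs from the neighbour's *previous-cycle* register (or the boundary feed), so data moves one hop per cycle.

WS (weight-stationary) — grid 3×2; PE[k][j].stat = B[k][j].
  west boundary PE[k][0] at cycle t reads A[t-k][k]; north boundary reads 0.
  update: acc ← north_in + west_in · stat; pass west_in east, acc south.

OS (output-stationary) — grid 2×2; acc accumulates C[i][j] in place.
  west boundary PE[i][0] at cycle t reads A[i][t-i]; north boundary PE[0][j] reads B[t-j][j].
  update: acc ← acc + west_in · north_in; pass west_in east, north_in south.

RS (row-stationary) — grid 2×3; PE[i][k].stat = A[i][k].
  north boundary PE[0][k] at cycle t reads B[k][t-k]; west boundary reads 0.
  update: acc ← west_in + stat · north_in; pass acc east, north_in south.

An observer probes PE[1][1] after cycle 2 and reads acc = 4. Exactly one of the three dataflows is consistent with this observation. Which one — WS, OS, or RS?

dataflow = OS

WS [3×2] PE[1][1] across cycles:
  t=0 PE[1][1]: acc=0 h=0 v=0
  t=1 PE[1][1]: acc=0 h=0 v=0
  t=2 PE[1][1]: acc=20 h=6 v=20
OS [2×2] PE[1][1] across cycles:
  t=0 PE[1][1]: acc=0 h=0 v=0
  t=1 PE[1][1]: acc=0 h=0 v=0
  t=2 PE[1][1]: acc=4 h=4 v=1
RS [2×3] PE[1][1] across cycles:
  t=0 PE[1][1]: acc=0 h=0 v=0
  t=1 PE[1][1]: acc=0 h=0 v=0
  t=2 PE[1][1]: acc=23 h=23 v=5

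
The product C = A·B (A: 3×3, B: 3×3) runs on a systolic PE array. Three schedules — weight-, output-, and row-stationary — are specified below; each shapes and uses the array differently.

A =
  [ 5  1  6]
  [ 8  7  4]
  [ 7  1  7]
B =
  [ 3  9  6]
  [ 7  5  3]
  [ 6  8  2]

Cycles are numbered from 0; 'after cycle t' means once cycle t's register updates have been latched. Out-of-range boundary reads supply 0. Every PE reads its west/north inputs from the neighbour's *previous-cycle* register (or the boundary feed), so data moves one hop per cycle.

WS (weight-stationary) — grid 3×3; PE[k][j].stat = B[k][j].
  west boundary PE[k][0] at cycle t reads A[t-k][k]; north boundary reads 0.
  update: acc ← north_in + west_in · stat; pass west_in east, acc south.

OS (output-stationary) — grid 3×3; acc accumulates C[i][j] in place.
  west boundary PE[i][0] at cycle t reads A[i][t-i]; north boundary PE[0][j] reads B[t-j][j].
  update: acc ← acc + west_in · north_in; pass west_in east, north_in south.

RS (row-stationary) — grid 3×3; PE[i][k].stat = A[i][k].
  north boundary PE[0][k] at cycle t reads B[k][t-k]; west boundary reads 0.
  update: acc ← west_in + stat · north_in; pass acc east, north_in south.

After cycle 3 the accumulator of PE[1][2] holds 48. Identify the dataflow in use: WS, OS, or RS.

WS (3×3 grid), PE[1][2]:
  step 0 · PE1,2: acc=0; fwd→0 fwd↓0
  step 1 · PE1,2: acc=0; fwd→0 fwd↓0
  step 2 · PE1,2: acc=0; fwd→0 fwd↓0
  step 3 · PE1,2: acc=33; fwd→1 fwd↓33
OS (3×3 grid), PE[1][2]:
  step 0 · PE1,2: acc=0; fwd→0 fwd↓0
  step 1 · PE1,2: acc=0; fwd→0 fwd↓0
  step 2 · PE1,2: acc=0; fwd→0 fwd↓0
  step 3 · PE1,2: acc=48; fwd→8 fwd↓6
RS (3×3 grid), PE[1][2]:
  step 0 · PE1,2: acc=0; fwd→0 fwd↓0
  step 1 · PE1,2: acc=0; fwd→0 fwd↓0
  step 2 · PE1,2: acc=0; fwd→0 fwd↓0
  step 3 · PE1,2: acc=97; fwd→97 fwd↓6

dataflow = OS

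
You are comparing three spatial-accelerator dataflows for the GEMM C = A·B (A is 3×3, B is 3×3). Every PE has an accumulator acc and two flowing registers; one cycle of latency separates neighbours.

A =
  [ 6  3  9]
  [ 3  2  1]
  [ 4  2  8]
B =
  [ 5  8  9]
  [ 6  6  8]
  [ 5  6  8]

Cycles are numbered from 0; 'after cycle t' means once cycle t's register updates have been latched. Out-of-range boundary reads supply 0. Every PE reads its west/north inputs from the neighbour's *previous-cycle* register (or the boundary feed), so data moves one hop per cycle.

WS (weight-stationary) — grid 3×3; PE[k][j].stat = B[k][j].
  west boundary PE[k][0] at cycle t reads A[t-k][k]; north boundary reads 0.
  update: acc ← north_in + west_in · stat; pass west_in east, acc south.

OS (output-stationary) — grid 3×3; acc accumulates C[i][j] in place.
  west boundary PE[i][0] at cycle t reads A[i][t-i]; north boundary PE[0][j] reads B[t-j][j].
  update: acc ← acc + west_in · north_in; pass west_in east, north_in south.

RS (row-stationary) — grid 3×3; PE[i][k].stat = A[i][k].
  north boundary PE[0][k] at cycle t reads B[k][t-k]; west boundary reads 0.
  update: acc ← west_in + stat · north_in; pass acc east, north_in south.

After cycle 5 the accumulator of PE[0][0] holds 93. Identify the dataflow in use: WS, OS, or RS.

— WS: 3×3; PE[0][0] trace:
  cycle 0: PE[0][0] → acc 30, east 6, south 30
  cycle 1: PE[0][0] → acc 15, east 3, south 15
  cycle 2: PE[0][0] → acc 20, east 4, south 20
  cycle 3: PE[0][0] → acc 0, east 0, south 0
  cycle 4: PE[0][0] → acc 0, east 0, south 0
  cycle 5: PE[0][0] → acc 0, east 0, south 0
— OS: 3×3; PE[0][0] trace:
  cycle 0: PE[0][0] → acc 30, east 6, south 5
  cycle 1: PE[0][0] → acc 48, east 3, south 6
  cycle 2: PE[0][0] → acc 93, east 9, south 5
  cycle 3: PE[0][0] → acc 93, east 0, south 0
  cycle 4: PE[0][0] → acc 93, east 0, south 0
  cycle 5: PE[0][0] → acc 93, east 0, south 0
— RS: 3×3; PE[0][0] trace:
  cycle 0: PE[0][0] → acc 30, east 30, south 5
  cycle 1: PE[0][0] → acc 48, east 48, south 8
  cycle 2: PE[0][0] → acc 54, east 54, south 9
  cycle 3: PE[0][0] → acc 0, east 0, south 0
  cycle 4: PE[0][0] → acc 0, east 0, south 0
  cycle 5: PE[0][0] → acc 0, east 0, south 0

dataflow = OS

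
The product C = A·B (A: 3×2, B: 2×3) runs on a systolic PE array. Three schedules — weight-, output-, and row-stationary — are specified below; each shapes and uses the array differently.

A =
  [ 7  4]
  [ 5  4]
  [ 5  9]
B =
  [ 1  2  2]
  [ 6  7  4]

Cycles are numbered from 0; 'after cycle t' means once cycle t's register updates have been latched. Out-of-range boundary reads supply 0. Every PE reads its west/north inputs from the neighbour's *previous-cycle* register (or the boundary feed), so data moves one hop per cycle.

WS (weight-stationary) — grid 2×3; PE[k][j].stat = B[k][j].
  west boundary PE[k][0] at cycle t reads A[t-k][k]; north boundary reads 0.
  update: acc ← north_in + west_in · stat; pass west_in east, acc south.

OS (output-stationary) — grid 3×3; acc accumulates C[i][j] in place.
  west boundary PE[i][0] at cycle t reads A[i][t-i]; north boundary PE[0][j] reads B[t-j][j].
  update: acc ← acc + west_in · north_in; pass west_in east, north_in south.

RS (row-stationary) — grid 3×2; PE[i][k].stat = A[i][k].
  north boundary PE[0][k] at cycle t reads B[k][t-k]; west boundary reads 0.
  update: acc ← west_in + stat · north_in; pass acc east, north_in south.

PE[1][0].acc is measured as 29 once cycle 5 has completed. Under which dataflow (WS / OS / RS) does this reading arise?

dataflow = OS

WS (2×3 grid), PE[1][0]:
  after 0 — PE[1][0] acc=0, pass-E 0, pass-S 0
  after 1 — PE[1][0] acc=31, pass-E 4, pass-S 31
  after 2 — PE[1][0] acc=29, pass-E 4, pass-S 29
  after 3 — PE[1][0] acc=59, pass-E 9, pass-S 59
  after 4 — PE[1][0] acc=0, pass-E 0, pass-S 0
  after 5 — PE[1][0] acc=0, pass-E 0, pass-S 0
OS (3×3 grid), PE[1][0]:
  after 0 — PE[1][0] acc=0, pass-E 0, pass-S 0
  after 1 — PE[1][0] acc=5, pass-E 5, pass-S 1
  after 2 — PE[1][0] acc=29, pass-E 4, pass-S 6
  after 3 — PE[1][0] acc=29, pass-E 0, pass-S 0
  after 4 — PE[1][0] acc=29, pass-E 0, pass-S 0
  after 5 — PE[1][0] acc=29, pass-E 0, pass-S 0
RS (3×2 grid), PE[1][0]:
  after 0 — PE[1][0] acc=0, pass-E 0, pass-S 0
  after 1 — PE[1][0] acc=5, pass-E 5, pass-S 1
  after 2 — PE[1][0] acc=10, pass-E 10, pass-S 2
  after 3 — PE[1][0] acc=10, pass-E 10, pass-S 2
  after 4 — PE[1][0] acc=0, pass-E 0, pass-S 0
  after 5 — PE[1][0] acc=0, pass-E 0, pass-S 0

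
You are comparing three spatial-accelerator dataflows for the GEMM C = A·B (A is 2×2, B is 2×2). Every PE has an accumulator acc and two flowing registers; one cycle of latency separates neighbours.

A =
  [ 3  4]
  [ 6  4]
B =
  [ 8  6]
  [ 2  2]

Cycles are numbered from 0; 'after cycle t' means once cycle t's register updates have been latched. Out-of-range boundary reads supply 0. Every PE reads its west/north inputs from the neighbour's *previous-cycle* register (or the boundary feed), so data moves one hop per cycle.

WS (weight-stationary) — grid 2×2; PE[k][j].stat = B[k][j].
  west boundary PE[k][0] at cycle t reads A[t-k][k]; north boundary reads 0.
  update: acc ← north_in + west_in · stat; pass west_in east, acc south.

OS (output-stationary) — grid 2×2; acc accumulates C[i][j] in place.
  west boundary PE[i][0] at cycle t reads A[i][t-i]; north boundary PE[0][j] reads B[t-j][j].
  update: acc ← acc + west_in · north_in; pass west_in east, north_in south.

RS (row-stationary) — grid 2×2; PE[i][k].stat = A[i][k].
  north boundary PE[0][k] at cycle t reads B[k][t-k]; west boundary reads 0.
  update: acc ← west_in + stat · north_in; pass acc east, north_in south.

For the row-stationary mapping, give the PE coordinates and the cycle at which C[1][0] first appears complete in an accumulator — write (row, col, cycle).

(row, col, cycle) = (1, 1, 2)

RS: C[1][0] accumulates in PE[1][1]:
  step 0 · PE1,1: acc=0; fwd→0 fwd↓0
  step 1 · PE1,1: acc=0; fwd→0 fwd↓0
  step 2 · PE1,1: acc=56; fwd→56 fwd↓2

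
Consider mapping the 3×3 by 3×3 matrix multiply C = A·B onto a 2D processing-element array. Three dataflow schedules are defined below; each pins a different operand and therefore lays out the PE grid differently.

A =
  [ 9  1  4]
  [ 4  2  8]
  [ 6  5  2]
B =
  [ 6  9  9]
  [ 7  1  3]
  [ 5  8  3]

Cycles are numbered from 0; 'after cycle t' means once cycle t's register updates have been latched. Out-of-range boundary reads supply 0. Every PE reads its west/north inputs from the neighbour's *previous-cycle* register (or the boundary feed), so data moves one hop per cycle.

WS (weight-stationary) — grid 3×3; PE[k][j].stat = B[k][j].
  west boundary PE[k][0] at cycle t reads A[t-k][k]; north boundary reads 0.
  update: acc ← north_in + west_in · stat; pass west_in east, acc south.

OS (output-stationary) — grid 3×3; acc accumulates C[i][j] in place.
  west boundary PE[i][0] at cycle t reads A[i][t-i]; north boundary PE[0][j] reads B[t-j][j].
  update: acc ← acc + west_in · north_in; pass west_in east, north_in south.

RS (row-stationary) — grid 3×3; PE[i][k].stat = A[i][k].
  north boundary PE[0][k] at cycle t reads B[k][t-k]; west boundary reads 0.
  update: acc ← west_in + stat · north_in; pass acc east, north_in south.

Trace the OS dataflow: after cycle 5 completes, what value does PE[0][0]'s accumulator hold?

PE[0][0].acc = 81

OS (3×3). Following PE[0][0] plus its west/north inputs:
  [0] (0,0) acc=54 (h:9 v:6)
  [1] (0,0) acc=61 (h:1 v:7)
  [2] (0,0) acc=81 (h:4 v:5)
  [3] (0,0) acc=81 (h:0 v:0)
  [4] (0,0) acc=81 (h:0 v:0)
  [5] (0,0) acc=81 (h:0 v:0)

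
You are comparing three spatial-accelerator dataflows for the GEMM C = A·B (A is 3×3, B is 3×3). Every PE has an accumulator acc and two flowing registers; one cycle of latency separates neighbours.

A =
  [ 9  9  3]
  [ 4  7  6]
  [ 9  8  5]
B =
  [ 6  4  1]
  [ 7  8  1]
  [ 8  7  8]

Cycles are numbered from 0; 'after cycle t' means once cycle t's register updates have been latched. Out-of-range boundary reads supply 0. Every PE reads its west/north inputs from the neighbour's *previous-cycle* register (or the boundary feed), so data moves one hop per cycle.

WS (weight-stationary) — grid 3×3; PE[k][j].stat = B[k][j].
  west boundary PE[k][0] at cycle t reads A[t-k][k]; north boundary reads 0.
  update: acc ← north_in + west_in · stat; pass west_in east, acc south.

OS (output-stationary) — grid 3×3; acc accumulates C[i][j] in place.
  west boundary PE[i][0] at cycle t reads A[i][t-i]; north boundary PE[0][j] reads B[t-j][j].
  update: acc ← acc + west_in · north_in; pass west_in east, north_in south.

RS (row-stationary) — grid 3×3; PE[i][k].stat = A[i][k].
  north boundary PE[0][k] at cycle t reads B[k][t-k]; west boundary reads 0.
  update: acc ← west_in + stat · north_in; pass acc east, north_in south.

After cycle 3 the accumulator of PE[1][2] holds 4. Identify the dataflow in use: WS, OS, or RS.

Under WS (3×3), PE[1][2]:
  after 0 — PE[1][2] acc=0, pass-E 0, pass-S 0
  after 1 — PE[1][2] acc=0, pass-E 0, pass-S 0
  after 2 — PE[1][2] acc=0, pass-E 0, pass-S 0
  after 3 — PE[1][2] acc=18, pass-E 9, pass-S 18
Under OS (3×3), PE[1][2]:
  after 0 — PE[1][2] acc=0, pass-E 0, pass-S 0
  after 1 — PE[1][2] acc=0, pass-E 0, pass-S 0
  after 2 — PE[1][2] acc=0, pass-E 0, pass-S 0
  after 3 — PE[1][2] acc=4, pass-E 4, pass-S 1
Under RS (3×3), PE[1][2]:
  after 0 — PE[1][2] acc=0, pass-E 0, pass-S 0
  after 1 — PE[1][2] acc=0, pass-E 0, pass-S 0
  after 2 — PE[1][2] acc=0, pass-E 0, pass-S 0
  after 3 — PE[1][2] acc=121, pass-E 121, pass-S 8

dataflow = OS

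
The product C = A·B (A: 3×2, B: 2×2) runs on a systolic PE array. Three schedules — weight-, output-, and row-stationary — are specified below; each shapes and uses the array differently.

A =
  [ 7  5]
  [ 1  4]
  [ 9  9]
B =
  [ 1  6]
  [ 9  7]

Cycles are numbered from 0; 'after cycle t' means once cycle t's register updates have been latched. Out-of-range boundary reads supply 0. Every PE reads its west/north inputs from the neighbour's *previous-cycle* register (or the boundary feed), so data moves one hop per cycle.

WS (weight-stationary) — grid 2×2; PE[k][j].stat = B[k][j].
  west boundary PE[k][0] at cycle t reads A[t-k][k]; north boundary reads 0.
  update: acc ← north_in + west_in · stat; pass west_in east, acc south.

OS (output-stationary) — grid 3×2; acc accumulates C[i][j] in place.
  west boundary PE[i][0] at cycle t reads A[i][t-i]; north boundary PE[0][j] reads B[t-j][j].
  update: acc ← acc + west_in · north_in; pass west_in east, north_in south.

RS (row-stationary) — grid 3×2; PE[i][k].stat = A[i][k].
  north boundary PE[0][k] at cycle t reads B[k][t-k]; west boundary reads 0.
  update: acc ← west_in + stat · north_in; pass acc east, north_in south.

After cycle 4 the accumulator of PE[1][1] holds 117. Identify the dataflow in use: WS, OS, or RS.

dataflow = WS

WS (2×2 grid), PE[1][1]:
  [0] (1,1) acc=0 (h:0 v:0)
  [1] (1,1) acc=0 (h:0 v:0)
  [2] (1,1) acc=77 (h:5 v:77)
  [3] (1,1) acc=34 (h:4 v:34)
  [4] (1,1) acc=117 (h:9 v:117)
OS (3×2 grid), PE[1][1]:
  [0] (1,1) acc=0 (h:0 v:0)
  [1] (1,1) acc=0 (h:0 v:0)
  [2] (1,1) acc=6 (h:1 v:6)
  [3] (1,1) acc=34 (h:4 v:7)
  [4] (1,1) acc=34 (h:0 v:0)
RS (3×2 grid), PE[1][1]:
  [0] (1,1) acc=0 (h:0 v:0)
  [1] (1,1) acc=0 (h:0 v:0)
  [2] (1,1) acc=37 (h:37 v:9)
  [3] (1,1) acc=34 (h:34 v:7)
  [4] (1,1) acc=0 (h:0 v:0)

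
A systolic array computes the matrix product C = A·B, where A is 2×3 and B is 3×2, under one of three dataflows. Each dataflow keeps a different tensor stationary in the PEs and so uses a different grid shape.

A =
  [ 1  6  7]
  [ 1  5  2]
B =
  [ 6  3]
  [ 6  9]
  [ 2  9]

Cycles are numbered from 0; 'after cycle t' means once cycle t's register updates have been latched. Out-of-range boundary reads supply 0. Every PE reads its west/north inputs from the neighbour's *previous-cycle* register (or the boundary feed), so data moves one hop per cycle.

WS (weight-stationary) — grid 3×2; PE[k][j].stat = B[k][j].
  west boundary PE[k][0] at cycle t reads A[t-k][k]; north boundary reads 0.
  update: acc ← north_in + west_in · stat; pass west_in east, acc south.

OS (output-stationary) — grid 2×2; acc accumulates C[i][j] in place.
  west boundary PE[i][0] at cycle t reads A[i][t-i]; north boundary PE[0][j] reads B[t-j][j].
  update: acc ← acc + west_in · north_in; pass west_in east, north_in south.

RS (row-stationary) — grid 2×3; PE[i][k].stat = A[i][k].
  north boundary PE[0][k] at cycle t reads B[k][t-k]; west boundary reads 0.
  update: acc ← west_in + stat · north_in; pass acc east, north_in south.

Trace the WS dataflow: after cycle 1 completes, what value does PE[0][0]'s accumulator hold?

WS 3×2: PE[0][0] cycle-by-cycle (with neighbour feeds):
  after 0 — PE[0][0] acc=6, pass-E 1, pass-S 6
  after 1 — PE[0][0] acc=6, pass-E 1, pass-S 6

PE[0][0].acc = 6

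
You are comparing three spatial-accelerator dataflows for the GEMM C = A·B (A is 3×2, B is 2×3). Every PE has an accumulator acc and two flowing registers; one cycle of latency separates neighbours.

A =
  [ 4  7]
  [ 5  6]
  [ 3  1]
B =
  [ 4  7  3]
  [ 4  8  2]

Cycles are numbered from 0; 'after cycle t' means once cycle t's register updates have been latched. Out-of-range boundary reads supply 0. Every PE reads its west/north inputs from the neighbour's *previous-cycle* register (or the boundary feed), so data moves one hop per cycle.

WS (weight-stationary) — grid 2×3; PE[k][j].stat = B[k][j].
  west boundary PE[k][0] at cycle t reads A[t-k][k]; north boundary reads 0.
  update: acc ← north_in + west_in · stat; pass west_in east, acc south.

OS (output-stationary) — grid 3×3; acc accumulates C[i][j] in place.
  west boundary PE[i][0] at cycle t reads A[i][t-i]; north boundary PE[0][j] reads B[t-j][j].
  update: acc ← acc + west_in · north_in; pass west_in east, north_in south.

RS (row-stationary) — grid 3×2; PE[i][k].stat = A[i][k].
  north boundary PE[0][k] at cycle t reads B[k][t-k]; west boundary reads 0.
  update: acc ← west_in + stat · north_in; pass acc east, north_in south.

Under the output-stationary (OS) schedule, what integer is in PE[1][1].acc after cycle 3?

Tracing OS — 3×3 array, target PE[1][1]:
  step 0 · PE0,1: acc=0; fwd→0 fwd↓0
  step 0 · PE1,0: acc=0; fwd→0 fwd↓0
  step 0 · PE1,1: acc=0; fwd→0 fwd↓0
  step 1 · PE0,1: acc=28; fwd→4 fwd↓7
  step 1 · PE1,0: acc=20; fwd→5 fwd↓4
  step 1 · PE1,1: acc=0; fwd→0 fwd↓0
  step 2 · PE0,1: acc=84; fwd→7 fwd↓8
  step 2 · PE1,0: acc=44; fwd→6 fwd↓4
  step 2 · PE1,1: acc=35; fwd→5 fwd↓7
  step 3 · PE0,1: acc=84; fwd→0 fwd↓0
  step 3 · PE1,0: acc=44; fwd→0 fwd↓0
  step 3 · PE1,1: acc=83; fwd→6 fwd↓8

PE[1][1].acc = 83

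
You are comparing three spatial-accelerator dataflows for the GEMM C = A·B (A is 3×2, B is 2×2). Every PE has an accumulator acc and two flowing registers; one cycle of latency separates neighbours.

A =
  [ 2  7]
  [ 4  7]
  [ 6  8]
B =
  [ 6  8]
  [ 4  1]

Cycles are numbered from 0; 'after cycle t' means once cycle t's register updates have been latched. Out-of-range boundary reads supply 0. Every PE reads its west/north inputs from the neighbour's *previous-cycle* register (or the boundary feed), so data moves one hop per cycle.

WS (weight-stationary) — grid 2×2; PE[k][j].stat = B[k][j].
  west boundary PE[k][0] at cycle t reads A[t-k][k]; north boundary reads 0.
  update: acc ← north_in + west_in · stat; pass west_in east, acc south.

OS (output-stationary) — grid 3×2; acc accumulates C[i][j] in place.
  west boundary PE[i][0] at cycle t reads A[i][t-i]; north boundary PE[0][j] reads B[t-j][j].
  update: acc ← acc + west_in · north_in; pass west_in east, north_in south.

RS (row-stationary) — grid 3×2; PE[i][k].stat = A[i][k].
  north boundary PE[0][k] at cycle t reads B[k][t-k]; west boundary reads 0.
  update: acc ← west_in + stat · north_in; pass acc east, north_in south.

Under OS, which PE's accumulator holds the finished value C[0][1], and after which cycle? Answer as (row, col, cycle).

OS — PE[0][1] is where C[0][1] collects:
  c0 r0c1: 0 / 0 / 0
  c1 r0c1: 16 / 2 / 8
  c2 r0c1: 23 / 7 / 1

(row, col, cycle) = (0, 1, 2)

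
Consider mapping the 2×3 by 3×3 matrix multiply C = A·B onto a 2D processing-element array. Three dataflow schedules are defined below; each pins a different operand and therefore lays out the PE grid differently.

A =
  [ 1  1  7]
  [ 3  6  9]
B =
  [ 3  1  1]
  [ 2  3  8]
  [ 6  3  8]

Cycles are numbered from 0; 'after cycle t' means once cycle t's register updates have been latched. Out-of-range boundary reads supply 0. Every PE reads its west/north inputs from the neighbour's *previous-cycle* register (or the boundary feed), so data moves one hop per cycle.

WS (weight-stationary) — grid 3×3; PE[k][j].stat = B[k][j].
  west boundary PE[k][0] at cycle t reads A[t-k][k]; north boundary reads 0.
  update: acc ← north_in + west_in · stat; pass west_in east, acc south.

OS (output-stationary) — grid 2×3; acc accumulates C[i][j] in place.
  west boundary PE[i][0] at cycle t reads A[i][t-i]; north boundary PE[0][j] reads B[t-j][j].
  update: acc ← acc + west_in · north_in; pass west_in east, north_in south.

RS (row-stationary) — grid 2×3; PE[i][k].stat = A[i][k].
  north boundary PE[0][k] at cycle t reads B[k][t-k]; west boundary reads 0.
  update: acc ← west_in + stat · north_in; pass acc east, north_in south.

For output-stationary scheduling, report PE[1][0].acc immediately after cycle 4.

PE[1][0].acc = 75

OS on a 2×3 grid — tracing PE[1][0] and its feeders:
  0: (0,0).acc=3  regs=<1,3>
  0: (1,0).acc=0  regs=<0,0>
  1: (0,0).acc=5  regs=<1,2>
  1: (1,0).acc=9  regs=<3,3>
  2: (0,0).acc=47  regs=<7,6>
  2: (1,0).acc=21  regs=<6,2>
  3: (0,0).acc=47  regs=<0,0>
  3: (1,0).acc=75  regs=<9,6>
  4: (0,0).acc=47  regs=<0,0>
  4: (1,0).acc=75  regs=<0,0>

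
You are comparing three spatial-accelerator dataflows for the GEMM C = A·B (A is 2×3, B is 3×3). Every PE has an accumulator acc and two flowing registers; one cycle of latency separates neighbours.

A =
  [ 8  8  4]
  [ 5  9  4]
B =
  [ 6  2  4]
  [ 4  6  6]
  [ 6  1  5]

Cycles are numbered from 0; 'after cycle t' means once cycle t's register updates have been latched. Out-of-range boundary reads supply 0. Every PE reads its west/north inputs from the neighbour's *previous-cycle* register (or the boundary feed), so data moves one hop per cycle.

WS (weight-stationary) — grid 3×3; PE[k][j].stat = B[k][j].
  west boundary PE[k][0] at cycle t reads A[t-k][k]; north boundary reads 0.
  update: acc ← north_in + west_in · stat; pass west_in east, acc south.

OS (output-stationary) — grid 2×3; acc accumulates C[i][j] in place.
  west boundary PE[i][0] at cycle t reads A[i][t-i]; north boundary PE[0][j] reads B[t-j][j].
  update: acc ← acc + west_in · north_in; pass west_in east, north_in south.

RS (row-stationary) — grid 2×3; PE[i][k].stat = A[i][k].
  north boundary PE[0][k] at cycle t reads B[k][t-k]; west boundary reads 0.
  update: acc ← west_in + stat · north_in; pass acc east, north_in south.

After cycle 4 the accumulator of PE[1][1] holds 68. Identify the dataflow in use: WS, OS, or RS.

dataflow = OS

Under WS (3×3), PE[1][1]:
  c0 r1c1: 0 / 0 / 0
  c1 r1c1: 0 / 0 / 0
  c2 r1c1: 64 / 8 / 64
  c3 r1c1: 64 / 9 / 64
  c4 r1c1: 0 / 0 / 0
Under OS (2×3), PE[1][1]:
  c0 r1c1: 0 / 0 / 0
  c1 r1c1: 0 / 0 / 0
  c2 r1c1: 10 / 5 / 2
  c3 r1c1: 64 / 9 / 6
  c4 r1c1: 68 / 4 / 1
Under RS (2×3), PE[1][1]:
  c0 r1c1: 0 / 0 / 0
  c1 r1c1: 0 / 0 / 0
  c2 r1c1: 66 / 66 / 4
  c3 r1c1: 64 / 64 / 6
  c4 r1c1: 74 / 74 / 6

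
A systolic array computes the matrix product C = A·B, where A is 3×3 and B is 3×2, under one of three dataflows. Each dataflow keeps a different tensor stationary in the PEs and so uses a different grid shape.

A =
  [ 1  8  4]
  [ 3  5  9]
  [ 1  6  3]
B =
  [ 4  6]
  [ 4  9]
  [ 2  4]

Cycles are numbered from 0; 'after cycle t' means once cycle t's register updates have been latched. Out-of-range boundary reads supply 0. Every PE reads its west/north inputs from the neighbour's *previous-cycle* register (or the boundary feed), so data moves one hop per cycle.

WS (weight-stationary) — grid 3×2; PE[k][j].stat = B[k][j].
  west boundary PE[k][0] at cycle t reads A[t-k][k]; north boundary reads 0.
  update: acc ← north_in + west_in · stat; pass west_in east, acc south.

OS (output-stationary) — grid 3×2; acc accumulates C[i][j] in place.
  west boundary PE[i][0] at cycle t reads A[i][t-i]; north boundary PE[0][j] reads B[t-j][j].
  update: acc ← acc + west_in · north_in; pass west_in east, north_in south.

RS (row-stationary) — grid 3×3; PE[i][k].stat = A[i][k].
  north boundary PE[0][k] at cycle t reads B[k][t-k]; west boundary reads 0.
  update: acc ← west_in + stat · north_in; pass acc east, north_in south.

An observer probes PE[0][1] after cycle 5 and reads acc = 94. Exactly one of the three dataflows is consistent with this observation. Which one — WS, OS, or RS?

dataflow = OS

Under WS (3×2), PE[0][1]:
  @0  [0,1]  acc 0  |  →0  ↓0
  @1  [0,1]  acc 6  |  →1  ↓6
  @2  [0,1]  acc 18  |  →3  ↓18
  @3  [0,1]  acc 6  |  →1  ↓6
  @4  [0,1]  acc 0  |  →0  ↓0
  @5  [0,1]  acc 0  |  →0  ↓0
Under OS (3×2), PE[0][1]:
  @0  [0,1]  acc 0  |  →0  ↓0
  @1  [0,1]  acc 6  |  →1  ↓6
  @2  [0,1]  acc 78  |  →8  ↓9
  @3  [0,1]  acc 94  |  →4  ↓4
  @4  [0,1]  acc 94  |  →0  ↓0
  @5  [0,1]  acc 94  |  →0  ↓0
Under RS (3×3), PE[0][1]:
  @0  [0,1]  acc 0  |  →0  ↓0
  @1  [0,1]  acc 36  |  →36  ↓4
  @2  [0,1]  acc 78  |  →78  ↓9
  @3  [0,1]  acc 0  |  →0  ↓0
  @4  [0,1]  acc 0  |  →0  ↓0
  @5  [0,1]  acc 0  |  →0  ↓0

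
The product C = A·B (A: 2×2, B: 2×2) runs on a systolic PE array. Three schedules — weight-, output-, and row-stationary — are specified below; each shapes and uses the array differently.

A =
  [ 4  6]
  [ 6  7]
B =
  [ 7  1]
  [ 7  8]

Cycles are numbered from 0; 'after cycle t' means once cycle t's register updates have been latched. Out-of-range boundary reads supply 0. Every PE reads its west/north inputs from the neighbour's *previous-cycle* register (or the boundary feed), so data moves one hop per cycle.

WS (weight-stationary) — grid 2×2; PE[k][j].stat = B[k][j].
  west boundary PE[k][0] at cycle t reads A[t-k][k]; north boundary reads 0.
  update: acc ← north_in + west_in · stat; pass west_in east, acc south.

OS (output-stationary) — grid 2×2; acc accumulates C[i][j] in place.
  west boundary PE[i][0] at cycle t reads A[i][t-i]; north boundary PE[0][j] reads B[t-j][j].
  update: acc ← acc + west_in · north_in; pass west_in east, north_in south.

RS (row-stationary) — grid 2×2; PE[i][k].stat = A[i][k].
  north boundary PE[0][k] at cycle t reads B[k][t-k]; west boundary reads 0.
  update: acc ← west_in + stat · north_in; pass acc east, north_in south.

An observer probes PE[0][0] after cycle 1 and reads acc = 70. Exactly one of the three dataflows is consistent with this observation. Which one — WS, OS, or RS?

dataflow = OS

WS (2×2 grid), PE[0][0]:
  0: (0,0).acc=28  regs=<4,28>
  1: (0,0).acc=42  regs=<6,42>
OS (2×2 grid), PE[0][0]:
  0: (0,0).acc=28  regs=<4,7>
  1: (0,0).acc=70  regs=<6,7>
RS (2×2 grid), PE[0][0]:
  0: (0,0).acc=28  regs=<28,7>
  1: (0,0).acc=4  regs=<4,1>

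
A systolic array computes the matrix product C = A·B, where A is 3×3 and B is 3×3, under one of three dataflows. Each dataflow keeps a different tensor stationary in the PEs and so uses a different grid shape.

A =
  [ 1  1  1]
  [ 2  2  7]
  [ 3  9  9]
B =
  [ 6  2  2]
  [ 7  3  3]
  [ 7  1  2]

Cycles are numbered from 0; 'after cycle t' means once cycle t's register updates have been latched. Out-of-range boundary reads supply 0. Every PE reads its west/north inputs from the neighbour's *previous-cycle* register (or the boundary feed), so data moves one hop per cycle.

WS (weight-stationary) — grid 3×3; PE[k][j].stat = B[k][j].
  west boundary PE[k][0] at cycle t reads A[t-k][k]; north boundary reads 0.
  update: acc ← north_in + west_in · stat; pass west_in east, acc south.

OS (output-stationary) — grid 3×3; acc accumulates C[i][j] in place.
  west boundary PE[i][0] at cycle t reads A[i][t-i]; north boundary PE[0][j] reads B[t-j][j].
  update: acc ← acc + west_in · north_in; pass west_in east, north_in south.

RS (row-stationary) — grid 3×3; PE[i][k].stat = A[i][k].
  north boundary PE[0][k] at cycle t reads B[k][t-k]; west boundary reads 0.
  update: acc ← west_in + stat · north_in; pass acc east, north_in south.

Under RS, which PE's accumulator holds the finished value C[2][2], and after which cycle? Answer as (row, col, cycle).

RS — PE[2][2] is where C[2][2] collects:
  0: (2,2).acc=0  regs=<0,0>
  1: (2,2).acc=0  regs=<0,0>
  2: (2,2).acc=0  regs=<0,0>
  3: (2,2).acc=0  regs=<0,0>
  4: (2,2).acc=144  regs=<144,7>
  5: (2,2).acc=42  regs=<42,1>
  6: (2,2).acc=51  regs=<51,2>

(row, col, cycle) = (2, 2, 6)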